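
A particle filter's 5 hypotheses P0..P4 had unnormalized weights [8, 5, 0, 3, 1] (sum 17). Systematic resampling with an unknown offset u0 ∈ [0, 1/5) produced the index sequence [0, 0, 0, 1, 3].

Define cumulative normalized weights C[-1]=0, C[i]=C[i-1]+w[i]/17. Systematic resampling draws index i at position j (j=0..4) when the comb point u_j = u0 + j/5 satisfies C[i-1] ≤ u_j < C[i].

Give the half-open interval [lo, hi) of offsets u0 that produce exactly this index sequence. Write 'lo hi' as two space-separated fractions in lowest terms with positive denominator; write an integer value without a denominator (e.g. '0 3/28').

C = [8/17, 13/17, 13/17, 16/17, 1]
j=0 picked index 0: u0 ∈ [0, 8/17)
j=1 picked index 0: u0 ∈ [-1/5, 23/85)
j=2 picked index 0: u0 ∈ [-2/5, 6/85)
j=3 picked index 1: u0 ∈ [-11/85, 14/85)
j=4 picked index 3: u0 ∈ [-3/85, 12/85)
intersection: [0, 6/85)

0 6/85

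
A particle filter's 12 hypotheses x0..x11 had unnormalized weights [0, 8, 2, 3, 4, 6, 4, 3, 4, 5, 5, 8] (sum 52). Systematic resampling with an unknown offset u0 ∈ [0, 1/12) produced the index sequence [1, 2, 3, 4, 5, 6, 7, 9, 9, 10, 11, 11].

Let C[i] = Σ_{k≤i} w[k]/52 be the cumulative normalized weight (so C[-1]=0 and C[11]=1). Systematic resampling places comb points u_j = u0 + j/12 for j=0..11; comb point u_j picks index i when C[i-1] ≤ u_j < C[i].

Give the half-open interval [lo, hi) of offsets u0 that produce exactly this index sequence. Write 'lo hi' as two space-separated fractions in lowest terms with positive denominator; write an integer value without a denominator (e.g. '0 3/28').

11/156 1/13

C = [0, 2/13, 5/26, 1/4, 17/52, 23/52, 27/52, 15/26, 17/26, 3/4, 11/13, 1]
j=0 picked index 1: u0 ∈ [0, 2/13)
j=1 picked index 2: u0 ∈ [11/156, 17/156)
j=2 picked index 3: u0 ∈ [1/39, 1/12)
j=3 picked index 4: u0 ∈ [0, 1/13)
j=4 picked index 5: u0 ∈ [-1/156, 17/156)
j=5 picked index 6: u0 ∈ [1/39, 4/39)
j=6 picked index 7: u0 ∈ [1/52, 1/13)
j=7 picked index 9: u0 ∈ [11/156, 1/6)
j=8 picked index 9: u0 ∈ [-1/78, 1/12)
j=9 picked index 10: u0 ∈ [0, 5/52)
j=10 picked index 11: u0 ∈ [1/78, 1/6)
j=11 picked index 11: u0 ∈ [-11/156, 1/12)
intersection: [11/156, 1/13)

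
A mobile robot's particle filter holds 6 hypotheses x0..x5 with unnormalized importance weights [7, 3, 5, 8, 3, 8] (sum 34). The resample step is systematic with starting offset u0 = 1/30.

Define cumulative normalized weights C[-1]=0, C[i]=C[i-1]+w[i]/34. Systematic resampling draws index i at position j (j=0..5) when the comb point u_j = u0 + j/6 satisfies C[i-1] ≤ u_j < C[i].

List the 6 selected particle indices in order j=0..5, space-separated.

C = [7/34, 5/17, 15/34, 23/34, 13/17, 1]
j=0: u_0=1/30 ∈ [0, 7/34) → index 0
j=1: u_1=1/5 ∈ [0, 7/34) → index 0
j=2: u_2=11/30 ∈ [5/17, 15/34) → index 2
j=3: u_3=8/15 ∈ [15/34, 23/34) → index 3
j=4: u_4=7/10 ∈ [23/34, 13/17) → index 4
j=5: u_5=13/15 ∈ [13/17, 1) → index 5

0 0 2 3 4 5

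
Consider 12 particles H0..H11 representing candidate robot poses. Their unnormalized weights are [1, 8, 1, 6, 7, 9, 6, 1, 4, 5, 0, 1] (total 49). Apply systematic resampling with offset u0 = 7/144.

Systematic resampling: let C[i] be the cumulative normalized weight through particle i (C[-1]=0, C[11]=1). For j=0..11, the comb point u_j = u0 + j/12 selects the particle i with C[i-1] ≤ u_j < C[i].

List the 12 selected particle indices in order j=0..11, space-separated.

1 1 3 3 4 4 5 5 6 8 9 9

C = [1/49, 9/49, 10/49, 16/49, 23/49, 32/49, 38/49, 39/49, 43/49, 48/49, 48/49, 1]
j=0: u_0=7/144 ∈ [1/49, 9/49) → index 1
j=1: u_1=19/144 ∈ [1/49, 9/49) → index 1
j=2: u_2=31/144 ∈ [10/49, 16/49) → index 3
j=3: u_3=43/144 ∈ [10/49, 16/49) → index 3
j=4: u_4=55/144 ∈ [16/49, 23/49) → index 4
j=5: u_5=67/144 ∈ [16/49, 23/49) → index 4
j=6: u_6=79/144 ∈ [23/49, 32/49) → index 5
j=7: u_7=91/144 ∈ [23/49, 32/49) → index 5
j=8: u_8=103/144 ∈ [32/49, 38/49) → index 6
j=9: u_9=115/144 ∈ [39/49, 43/49) → index 8
j=10: u_10=127/144 ∈ [43/49, 48/49) → index 9
j=11: u_11=139/144 ∈ [43/49, 48/49) → index 9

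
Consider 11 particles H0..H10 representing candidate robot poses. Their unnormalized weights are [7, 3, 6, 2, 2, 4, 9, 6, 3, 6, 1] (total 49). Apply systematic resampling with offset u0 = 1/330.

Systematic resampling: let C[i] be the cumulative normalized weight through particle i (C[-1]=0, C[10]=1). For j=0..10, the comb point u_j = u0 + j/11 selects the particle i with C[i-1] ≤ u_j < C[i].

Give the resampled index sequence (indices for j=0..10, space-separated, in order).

C = [1/7, 10/49, 16/49, 18/49, 20/49, 24/49, 33/49, 39/49, 6/7, 48/49, 1]
j=0: u_0=1/330 ∈ [0, 1/7) → index 0
j=1: u_1=31/330 ∈ [0, 1/7) → index 0
j=2: u_2=61/330 ∈ [1/7, 10/49) → index 1
j=3: u_3=91/330 ∈ [10/49, 16/49) → index 2
j=4: u_4=11/30 ∈ [16/49, 18/49) → index 3
j=5: u_5=151/330 ∈ [20/49, 24/49) → index 5
j=6: u_6=181/330 ∈ [24/49, 33/49) → index 6
j=7: u_7=211/330 ∈ [24/49, 33/49) → index 6
j=8: u_8=241/330 ∈ [33/49, 39/49) → index 7
j=9: u_9=271/330 ∈ [39/49, 6/7) → index 8
j=10: u_10=301/330 ∈ [6/7, 48/49) → index 9

0 0 1 2 3 5 6 6 7 8 9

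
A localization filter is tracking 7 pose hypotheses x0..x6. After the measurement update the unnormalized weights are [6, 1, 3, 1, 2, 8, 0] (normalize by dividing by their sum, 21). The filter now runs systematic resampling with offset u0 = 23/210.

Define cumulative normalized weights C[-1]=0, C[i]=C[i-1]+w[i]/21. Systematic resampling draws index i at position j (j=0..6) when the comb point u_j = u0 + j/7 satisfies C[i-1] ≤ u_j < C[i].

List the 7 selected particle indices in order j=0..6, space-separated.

C = [2/7, 1/3, 10/21, 11/21, 13/21, 1, 1]
j=0: u_0=23/210 ∈ [0, 2/7) → index 0
j=1: u_1=53/210 ∈ [0, 2/7) → index 0
j=2: u_2=83/210 ∈ [1/3, 10/21) → index 2
j=3: u_3=113/210 ∈ [11/21, 13/21) → index 4
j=4: u_4=143/210 ∈ [13/21, 1) → index 5
j=5: u_5=173/210 ∈ [13/21, 1) → index 5
j=6: u_6=29/30 ∈ [13/21, 1) → index 5

0 0 2 4 5 5 5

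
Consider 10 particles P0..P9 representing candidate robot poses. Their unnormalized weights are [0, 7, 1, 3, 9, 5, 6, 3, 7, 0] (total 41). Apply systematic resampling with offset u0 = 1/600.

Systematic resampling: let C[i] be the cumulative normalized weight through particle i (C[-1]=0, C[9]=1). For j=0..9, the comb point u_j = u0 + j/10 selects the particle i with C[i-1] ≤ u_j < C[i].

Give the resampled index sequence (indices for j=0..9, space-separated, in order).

C = [0, 7/41, 8/41, 11/41, 20/41, 25/41, 31/41, 34/41, 1, 1]
j=0: u_0=1/600 ∈ [0, 7/41) → index 1
j=1: u_1=61/600 ∈ [0, 7/41) → index 1
j=2: u_2=121/600 ∈ [8/41, 11/41) → index 3
j=3: u_3=181/600 ∈ [11/41, 20/41) → index 4
j=4: u_4=241/600 ∈ [11/41, 20/41) → index 4
j=5: u_5=301/600 ∈ [20/41, 25/41) → index 5
j=6: u_6=361/600 ∈ [20/41, 25/41) → index 5
j=7: u_7=421/600 ∈ [25/41, 31/41) → index 6
j=8: u_8=481/600 ∈ [31/41, 34/41) → index 7
j=9: u_9=541/600 ∈ [34/41, 1) → index 8

1 1 3 4 4 5 5 6 7 8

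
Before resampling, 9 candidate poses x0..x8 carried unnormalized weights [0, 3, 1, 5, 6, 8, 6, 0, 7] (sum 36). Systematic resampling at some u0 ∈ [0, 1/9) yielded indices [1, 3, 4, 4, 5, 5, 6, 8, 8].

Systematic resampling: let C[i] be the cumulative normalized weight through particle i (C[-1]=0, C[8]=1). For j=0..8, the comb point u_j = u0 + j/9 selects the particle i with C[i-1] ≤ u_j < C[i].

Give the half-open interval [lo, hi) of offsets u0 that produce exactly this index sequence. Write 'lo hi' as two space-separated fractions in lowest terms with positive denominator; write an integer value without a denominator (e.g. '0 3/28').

C = [0, 1/12, 1/9, 1/4, 5/12, 23/36, 29/36, 29/36, 1]
j=0 picked index 1: u0 ∈ [0, 1/12)
j=1 picked index 3: u0 ∈ [0, 5/36)
j=2 picked index 4: u0 ∈ [1/36, 7/36)
j=3 picked index 4: u0 ∈ [-1/12, 1/12)
j=4 picked index 5: u0 ∈ [-1/36, 7/36)
j=5 picked index 5: u0 ∈ [-5/36, 1/12)
j=6 picked index 6: u0 ∈ [-1/36, 5/36)
j=7 picked index 8: u0 ∈ [1/36, 2/9)
j=8 picked index 8: u0 ∈ [-1/12, 1/9)
intersection: [1/36, 1/12)

1/36 1/12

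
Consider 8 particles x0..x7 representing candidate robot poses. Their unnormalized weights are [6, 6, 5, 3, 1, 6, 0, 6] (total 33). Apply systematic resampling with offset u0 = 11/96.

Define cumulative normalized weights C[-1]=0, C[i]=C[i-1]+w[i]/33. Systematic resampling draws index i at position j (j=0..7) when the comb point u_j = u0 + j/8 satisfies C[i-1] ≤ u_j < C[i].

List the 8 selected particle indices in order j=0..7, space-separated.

0 1 2 2 4 5 7 7

C = [2/11, 4/11, 17/33, 20/33, 7/11, 9/11, 9/11, 1]
j=0: u_0=11/96 ∈ [0, 2/11) → index 0
j=1: u_1=23/96 ∈ [2/11, 4/11) → index 1
j=2: u_2=35/96 ∈ [4/11, 17/33) → index 2
j=3: u_3=47/96 ∈ [4/11, 17/33) → index 2
j=4: u_4=59/96 ∈ [20/33, 7/11) → index 4
j=5: u_5=71/96 ∈ [7/11, 9/11) → index 5
j=6: u_6=83/96 ∈ [9/11, 1) → index 7
j=7: u_7=95/96 ∈ [9/11, 1) → index 7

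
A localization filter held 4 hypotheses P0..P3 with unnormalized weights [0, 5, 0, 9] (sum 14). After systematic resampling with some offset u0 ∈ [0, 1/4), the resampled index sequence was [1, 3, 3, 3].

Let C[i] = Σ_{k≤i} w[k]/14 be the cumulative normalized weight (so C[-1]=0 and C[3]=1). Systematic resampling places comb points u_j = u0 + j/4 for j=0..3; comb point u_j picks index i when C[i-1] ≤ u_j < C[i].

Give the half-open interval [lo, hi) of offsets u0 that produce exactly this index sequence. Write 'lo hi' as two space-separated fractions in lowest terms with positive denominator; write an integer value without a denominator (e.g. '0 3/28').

C = [0, 5/14, 5/14, 1]
j=0 picked index 1: u0 ∈ [0, 5/14)
j=1 picked index 3: u0 ∈ [3/28, 3/4)
j=2 picked index 3: u0 ∈ [-1/7, 1/2)
j=3 picked index 3: u0 ∈ [-11/28, 1/4)
intersection: [3/28, 1/4)

3/28 1/4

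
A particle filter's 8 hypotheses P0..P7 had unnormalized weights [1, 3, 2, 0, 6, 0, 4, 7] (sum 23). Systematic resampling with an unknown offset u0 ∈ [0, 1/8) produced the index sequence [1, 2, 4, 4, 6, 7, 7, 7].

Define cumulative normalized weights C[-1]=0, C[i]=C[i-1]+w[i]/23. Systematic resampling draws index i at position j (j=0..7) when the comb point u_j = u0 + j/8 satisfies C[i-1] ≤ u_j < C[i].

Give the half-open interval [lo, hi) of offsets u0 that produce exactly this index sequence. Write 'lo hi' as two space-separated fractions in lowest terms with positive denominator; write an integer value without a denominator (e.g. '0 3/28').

C = [1/23, 4/23, 6/23, 6/23, 12/23, 12/23, 16/23, 1]
j=0 picked index 1: u0 ∈ [1/23, 4/23)
j=1 picked index 2: u0 ∈ [9/184, 25/184)
j=2 picked index 4: u0 ∈ [1/92, 25/92)
j=3 picked index 4: u0 ∈ [-21/184, 27/184)
j=4 picked index 6: u0 ∈ [1/46, 9/46)
j=5 picked index 7: u0 ∈ [13/184, 3/8)
j=6 picked index 7: u0 ∈ [-5/92, 1/4)
j=7 picked index 7: u0 ∈ [-33/184, 1/8)
intersection: [13/184, 1/8)

13/184 1/8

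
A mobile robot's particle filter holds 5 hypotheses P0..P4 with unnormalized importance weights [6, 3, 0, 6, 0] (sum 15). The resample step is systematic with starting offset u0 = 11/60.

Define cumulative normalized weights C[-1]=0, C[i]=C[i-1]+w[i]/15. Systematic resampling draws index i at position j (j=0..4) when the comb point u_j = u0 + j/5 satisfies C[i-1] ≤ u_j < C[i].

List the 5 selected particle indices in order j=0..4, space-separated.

C = [2/5, 3/5, 3/5, 1, 1]
j=0: u_0=11/60 ∈ [0, 2/5) → index 0
j=1: u_1=23/60 ∈ [0, 2/5) → index 0
j=2: u_2=7/12 ∈ [2/5, 3/5) → index 1
j=3: u_3=47/60 ∈ [3/5, 1) → index 3
j=4: u_4=59/60 ∈ [3/5, 1) → index 3

0 0 1 3 3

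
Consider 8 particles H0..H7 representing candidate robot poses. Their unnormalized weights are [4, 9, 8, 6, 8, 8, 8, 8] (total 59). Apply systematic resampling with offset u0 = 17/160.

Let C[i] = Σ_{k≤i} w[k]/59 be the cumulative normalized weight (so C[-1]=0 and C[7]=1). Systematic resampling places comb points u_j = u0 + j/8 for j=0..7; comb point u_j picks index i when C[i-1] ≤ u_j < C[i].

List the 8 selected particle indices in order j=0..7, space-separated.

C = [4/59, 13/59, 21/59, 27/59, 35/59, 43/59, 51/59, 1]
j=0: u_0=17/160 ∈ [4/59, 13/59) → index 1
j=1: u_1=37/160 ∈ [13/59, 21/59) → index 2
j=2: u_2=57/160 ∈ [21/59, 27/59) → index 3
j=3: u_3=77/160 ∈ [27/59, 35/59) → index 4
j=4: u_4=97/160 ∈ [35/59, 43/59) → index 5
j=5: u_5=117/160 ∈ [43/59, 51/59) → index 6
j=6: u_6=137/160 ∈ [43/59, 51/59) → index 6
j=7: u_7=157/160 ∈ [51/59, 1) → index 7

1 2 3 4 5 6 6 7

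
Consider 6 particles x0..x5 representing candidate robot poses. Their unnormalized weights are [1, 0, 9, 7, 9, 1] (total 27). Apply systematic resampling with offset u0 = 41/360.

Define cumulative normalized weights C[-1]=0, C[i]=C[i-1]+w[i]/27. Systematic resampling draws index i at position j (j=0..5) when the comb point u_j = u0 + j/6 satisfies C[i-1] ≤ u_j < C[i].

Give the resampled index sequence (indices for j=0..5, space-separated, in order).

2 2 3 3 4 4

C = [1/27, 1/27, 10/27, 17/27, 26/27, 1]
j=0: u_0=41/360 ∈ [1/27, 10/27) → index 2
j=1: u_1=101/360 ∈ [1/27, 10/27) → index 2
j=2: u_2=161/360 ∈ [10/27, 17/27) → index 3
j=3: u_3=221/360 ∈ [10/27, 17/27) → index 3
j=4: u_4=281/360 ∈ [17/27, 26/27) → index 4
j=5: u_5=341/360 ∈ [17/27, 26/27) → index 4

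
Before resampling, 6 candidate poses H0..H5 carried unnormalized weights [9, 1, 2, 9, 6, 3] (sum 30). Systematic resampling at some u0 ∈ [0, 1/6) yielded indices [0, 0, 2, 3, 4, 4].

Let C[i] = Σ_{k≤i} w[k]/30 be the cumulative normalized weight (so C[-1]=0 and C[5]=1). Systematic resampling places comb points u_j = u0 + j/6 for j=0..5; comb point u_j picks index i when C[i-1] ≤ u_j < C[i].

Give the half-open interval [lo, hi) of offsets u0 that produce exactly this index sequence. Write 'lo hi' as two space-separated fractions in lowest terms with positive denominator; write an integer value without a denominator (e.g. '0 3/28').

1/30 1/15

C = [3/10, 1/3, 2/5, 7/10, 9/10, 1]
j=0 picked index 0: u0 ∈ [0, 3/10)
j=1 picked index 0: u0 ∈ [-1/6, 2/15)
j=2 picked index 2: u0 ∈ [0, 1/15)
j=3 picked index 3: u0 ∈ [-1/10, 1/5)
j=4 picked index 4: u0 ∈ [1/30, 7/30)
j=5 picked index 4: u0 ∈ [-2/15, 1/15)
intersection: [1/30, 1/15)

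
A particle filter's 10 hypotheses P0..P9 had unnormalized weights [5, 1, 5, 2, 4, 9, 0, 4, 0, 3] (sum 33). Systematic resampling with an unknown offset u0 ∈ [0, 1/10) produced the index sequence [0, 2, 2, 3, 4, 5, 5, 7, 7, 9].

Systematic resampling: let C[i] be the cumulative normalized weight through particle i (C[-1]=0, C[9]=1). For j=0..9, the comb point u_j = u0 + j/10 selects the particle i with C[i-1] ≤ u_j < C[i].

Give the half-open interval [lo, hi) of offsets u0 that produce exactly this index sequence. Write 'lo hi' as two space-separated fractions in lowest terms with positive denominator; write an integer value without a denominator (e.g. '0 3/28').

29/330 31/330

C = [5/33, 2/11, 1/3, 13/33, 17/33, 26/33, 26/33, 10/11, 10/11, 1]
j=0 picked index 0: u0 ∈ [0, 5/33)
j=1 picked index 2: u0 ∈ [9/110, 7/30)
j=2 picked index 2: u0 ∈ [-1/55, 2/15)
j=3 picked index 3: u0 ∈ [1/30, 31/330)
j=4 picked index 4: u0 ∈ [-1/165, 19/165)
j=5 picked index 5: u0 ∈ [1/66, 19/66)
j=6 picked index 5: u0 ∈ [-14/165, 31/165)
j=7 picked index 7: u0 ∈ [29/330, 23/110)
j=8 picked index 7: u0 ∈ [-2/165, 6/55)
j=9 picked index 9: u0 ∈ [1/110, 1/10)
intersection: [29/330, 31/330)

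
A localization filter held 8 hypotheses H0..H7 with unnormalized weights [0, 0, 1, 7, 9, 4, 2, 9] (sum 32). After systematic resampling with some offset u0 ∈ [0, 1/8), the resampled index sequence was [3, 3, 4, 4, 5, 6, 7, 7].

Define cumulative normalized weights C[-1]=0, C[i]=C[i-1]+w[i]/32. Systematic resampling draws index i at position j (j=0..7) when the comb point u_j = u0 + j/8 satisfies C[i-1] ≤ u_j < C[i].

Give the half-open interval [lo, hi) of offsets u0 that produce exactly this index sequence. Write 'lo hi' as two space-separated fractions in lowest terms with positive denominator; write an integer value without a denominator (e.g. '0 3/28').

1/32 3/32

C = [0, 0, 1/32, 1/4, 17/32, 21/32, 23/32, 1]
j=0 picked index 3: u0 ∈ [1/32, 1/4)
j=1 picked index 3: u0 ∈ [-3/32, 1/8)
j=2 picked index 4: u0 ∈ [0, 9/32)
j=3 picked index 4: u0 ∈ [-1/8, 5/32)
j=4 picked index 5: u0 ∈ [1/32, 5/32)
j=5 picked index 6: u0 ∈ [1/32, 3/32)
j=6 picked index 7: u0 ∈ [-1/32, 1/4)
j=7 picked index 7: u0 ∈ [-5/32, 1/8)
intersection: [1/32, 3/32)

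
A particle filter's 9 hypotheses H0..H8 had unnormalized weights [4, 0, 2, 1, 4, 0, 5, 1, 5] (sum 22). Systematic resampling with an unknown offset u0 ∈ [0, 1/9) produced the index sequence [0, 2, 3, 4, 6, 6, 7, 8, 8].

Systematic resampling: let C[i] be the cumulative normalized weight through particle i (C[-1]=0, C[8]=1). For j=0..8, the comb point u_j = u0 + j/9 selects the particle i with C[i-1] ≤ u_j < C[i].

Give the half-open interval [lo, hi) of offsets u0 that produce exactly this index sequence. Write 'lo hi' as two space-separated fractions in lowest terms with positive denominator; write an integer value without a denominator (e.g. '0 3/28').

7/99 19/198

C = [2/11, 2/11, 3/11, 7/22, 1/2, 1/2, 8/11, 17/22, 1]
j=0 picked index 0: u0 ∈ [0, 2/11)
j=1 picked index 2: u0 ∈ [7/99, 16/99)
j=2 picked index 3: u0 ∈ [5/99, 19/198)
j=3 picked index 4: u0 ∈ [-1/66, 1/6)
j=4 picked index 6: u0 ∈ [1/18, 28/99)
j=5 picked index 6: u0 ∈ [-1/18, 17/99)
j=6 picked index 7: u0 ∈ [2/33, 7/66)
j=7 picked index 8: u0 ∈ [-1/198, 2/9)
j=8 picked index 8: u0 ∈ [-23/198, 1/9)
intersection: [7/99, 19/198)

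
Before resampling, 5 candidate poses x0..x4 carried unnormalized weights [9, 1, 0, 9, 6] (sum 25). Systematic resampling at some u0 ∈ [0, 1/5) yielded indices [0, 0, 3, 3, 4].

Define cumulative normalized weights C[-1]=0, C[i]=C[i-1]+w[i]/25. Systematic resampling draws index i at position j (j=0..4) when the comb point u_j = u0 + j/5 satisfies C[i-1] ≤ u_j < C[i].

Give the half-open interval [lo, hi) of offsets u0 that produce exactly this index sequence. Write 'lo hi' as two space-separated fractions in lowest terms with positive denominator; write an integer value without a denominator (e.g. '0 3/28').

0 4/25

C = [9/25, 2/5, 2/5, 19/25, 1]
j=0 picked index 0: u0 ∈ [0, 9/25)
j=1 picked index 0: u0 ∈ [-1/5, 4/25)
j=2 picked index 3: u0 ∈ [0, 9/25)
j=3 picked index 3: u0 ∈ [-1/5, 4/25)
j=4 picked index 4: u0 ∈ [-1/25, 1/5)
intersection: [0, 4/25)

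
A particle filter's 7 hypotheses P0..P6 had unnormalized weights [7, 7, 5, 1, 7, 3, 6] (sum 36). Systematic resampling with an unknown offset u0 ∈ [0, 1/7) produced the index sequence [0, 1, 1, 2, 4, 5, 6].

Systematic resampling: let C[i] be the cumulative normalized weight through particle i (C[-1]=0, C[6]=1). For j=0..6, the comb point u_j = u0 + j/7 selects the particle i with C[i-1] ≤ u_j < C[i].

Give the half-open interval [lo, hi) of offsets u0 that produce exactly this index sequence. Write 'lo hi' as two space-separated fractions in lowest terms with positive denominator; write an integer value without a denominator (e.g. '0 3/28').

C = [7/36, 7/18, 19/36, 5/9, 3/4, 5/6, 1]
j=0 picked index 0: u0 ∈ [0, 7/36)
j=1 picked index 1: u0 ∈ [13/252, 31/126)
j=2 picked index 1: u0 ∈ [-23/252, 13/126)
j=3 picked index 2: u0 ∈ [-5/126, 25/252)
j=4 picked index 4: u0 ∈ [-1/63, 5/28)
j=5 picked index 5: u0 ∈ [1/28, 5/42)
j=6 picked index 6: u0 ∈ [-1/42, 1/7)
intersection: [13/252, 25/252)

13/252 25/252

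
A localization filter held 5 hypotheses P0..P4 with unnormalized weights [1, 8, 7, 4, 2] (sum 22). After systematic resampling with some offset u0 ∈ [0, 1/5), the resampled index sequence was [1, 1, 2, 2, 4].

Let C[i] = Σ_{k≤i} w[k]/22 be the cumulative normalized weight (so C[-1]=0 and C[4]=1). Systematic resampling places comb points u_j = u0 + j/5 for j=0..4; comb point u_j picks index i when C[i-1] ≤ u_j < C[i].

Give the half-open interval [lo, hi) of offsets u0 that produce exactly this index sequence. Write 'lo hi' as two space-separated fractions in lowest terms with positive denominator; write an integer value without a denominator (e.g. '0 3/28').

6/55 7/55

C = [1/22, 9/22, 8/11, 10/11, 1]
j=0 picked index 1: u0 ∈ [1/22, 9/22)
j=1 picked index 1: u0 ∈ [-17/110, 23/110)
j=2 picked index 2: u0 ∈ [1/110, 18/55)
j=3 picked index 2: u0 ∈ [-21/110, 7/55)
j=4 picked index 4: u0 ∈ [6/55, 1/5)
intersection: [6/55, 7/55)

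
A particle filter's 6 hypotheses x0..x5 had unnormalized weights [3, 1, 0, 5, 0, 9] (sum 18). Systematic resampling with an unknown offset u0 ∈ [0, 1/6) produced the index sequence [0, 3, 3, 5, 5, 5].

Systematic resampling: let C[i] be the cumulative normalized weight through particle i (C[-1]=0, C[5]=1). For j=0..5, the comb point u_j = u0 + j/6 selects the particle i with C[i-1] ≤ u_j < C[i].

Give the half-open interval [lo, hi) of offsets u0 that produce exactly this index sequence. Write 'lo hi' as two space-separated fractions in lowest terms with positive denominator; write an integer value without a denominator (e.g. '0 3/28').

C = [1/6, 2/9, 2/9, 1/2, 1/2, 1]
j=0 picked index 0: u0 ∈ [0, 1/6)
j=1 picked index 3: u0 ∈ [1/18, 1/3)
j=2 picked index 3: u0 ∈ [-1/9, 1/6)
j=3 picked index 5: u0 ∈ [0, 1/2)
j=4 picked index 5: u0 ∈ [-1/6, 1/3)
j=5 picked index 5: u0 ∈ [-1/3, 1/6)
intersection: [1/18, 1/6)

1/18 1/6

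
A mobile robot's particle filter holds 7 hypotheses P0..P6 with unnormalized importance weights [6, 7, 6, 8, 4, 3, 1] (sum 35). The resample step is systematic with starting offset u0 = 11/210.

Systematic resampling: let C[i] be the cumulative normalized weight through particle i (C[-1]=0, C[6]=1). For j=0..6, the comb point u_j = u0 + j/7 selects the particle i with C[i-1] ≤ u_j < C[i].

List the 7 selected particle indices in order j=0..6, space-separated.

0 1 1 2 3 3 5

C = [6/35, 13/35, 19/35, 27/35, 31/35, 34/35, 1]
j=0: u_0=11/210 ∈ [0, 6/35) → index 0
j=1: u_1=41/210 ∈ [6/35, 13/35) → index 1
j=2: u_2=71/210 ∈ [6/35, 13/35) → index 1
j=3: u_3=101/210 ∈ [13/35, 19/35) → index 2
j=4: u_4=131/210 ∈ [19/35, 27/35) → index 3
j=5: u_5=23/30 ∈ [19/35, 27/35) → index 3
j=6: u_6=191/210 ∈ [31/35, 34/35) → index 5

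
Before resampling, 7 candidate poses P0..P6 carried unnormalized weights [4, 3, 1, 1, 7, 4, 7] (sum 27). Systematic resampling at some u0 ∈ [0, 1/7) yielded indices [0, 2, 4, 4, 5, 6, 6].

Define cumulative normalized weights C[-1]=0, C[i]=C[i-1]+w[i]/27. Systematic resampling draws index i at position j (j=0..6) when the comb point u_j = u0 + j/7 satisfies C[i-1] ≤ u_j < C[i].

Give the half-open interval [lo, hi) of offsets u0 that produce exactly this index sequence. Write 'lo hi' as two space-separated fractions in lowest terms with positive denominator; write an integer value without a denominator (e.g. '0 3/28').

C = [4/27, 7/27, 8/27, 1/3, 16/27, 20/27, 1]
j=0 picked index 0: u0 ∈ [0, 4/27)
j=1 picked index 2: u0 ∈ [22/189, 29/189)
j=2 picked index 4: u0 ∈ [1/21, 58/189)
j=3 picked index 4: u0 ∈ [-2/21, 31/189)
j=4 picked index 5: u0 ∈ [4/189, 32/189)
j=5 picked index 6: u0 ∈ [5/189, 2/7)
j=6 picked index 6: u0 ∈ [-22/189, 1/7)
intersection: [22/189, 1/7)

22/189 1/7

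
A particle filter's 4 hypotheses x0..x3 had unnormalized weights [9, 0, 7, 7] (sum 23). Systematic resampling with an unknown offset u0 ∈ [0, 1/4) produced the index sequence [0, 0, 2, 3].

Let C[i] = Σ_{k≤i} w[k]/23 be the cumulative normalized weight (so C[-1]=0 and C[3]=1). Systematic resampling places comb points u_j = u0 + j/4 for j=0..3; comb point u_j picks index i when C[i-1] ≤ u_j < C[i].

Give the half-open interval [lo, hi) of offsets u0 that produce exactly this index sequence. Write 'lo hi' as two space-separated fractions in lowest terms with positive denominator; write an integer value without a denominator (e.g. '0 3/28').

C = [9/23, 9/23, 16/23, 1]
j=0 picked index 0: u0 ∈ [0, 9/23)
j=1 picked index 0: u0 ∈ [-1/4, 13/92)
j=2 picked index 2: u0 ∈ [-5/46, 9/46)
j=3 picked index 3: u0 ∈ [-5/92, 1/4)
intersection: [0, 13/92)

0 13/92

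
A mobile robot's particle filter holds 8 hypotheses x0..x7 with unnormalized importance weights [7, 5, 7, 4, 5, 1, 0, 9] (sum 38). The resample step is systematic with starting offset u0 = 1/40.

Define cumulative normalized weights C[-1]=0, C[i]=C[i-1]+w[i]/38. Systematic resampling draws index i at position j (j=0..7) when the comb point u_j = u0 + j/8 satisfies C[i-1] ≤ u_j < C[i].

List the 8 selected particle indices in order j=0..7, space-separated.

C = [7/38, 6/19, 1/2, 23/38, 14/19, 29/38, 29/38, 1]
j=0: u_0=1/40 ∈ [0, 7/38) → index 0
j=1: u_1=3/20 ∈ [0, 7/38) → index 0
j=2: u_2=11/40 ∈ [7/38, 6/19) → index 1
j=3: u_3=2/5 ∈ [6/19, 1/2) → index 2
j=4: u_4=21/40 ∈ [1/2, 23/38) → index 3
j=5: u_5=13/20 ∈ [23/38, 14/19) → index 4
j=6: u_6=31/40 ∈ [29/38, 1) → index 7
j=7: u_7=9/10 ∈ [29/38, 1) → index 7

0 0 1 2 3 4 7 7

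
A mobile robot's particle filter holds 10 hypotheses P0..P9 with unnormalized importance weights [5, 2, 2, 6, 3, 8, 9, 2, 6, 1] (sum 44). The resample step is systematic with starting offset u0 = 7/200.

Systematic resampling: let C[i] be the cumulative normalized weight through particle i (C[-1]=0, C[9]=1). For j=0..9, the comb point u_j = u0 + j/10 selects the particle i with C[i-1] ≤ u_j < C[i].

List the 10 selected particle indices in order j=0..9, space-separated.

0 1 3 3 5 5 6 6 7 8

C = [5/44, 7/44, 9/44, 15/44, 9/22, 13/22, 35/44, 37/44, 43/44, 1]
j=0: u_0=7/200 ∈ [0, 5/44) → index 0
j=1: u_1=27/200 ∈ [5/44, 7/44) → index 1
j=2: u_2=47/200 ∈ [9/44, 15/44) → index 3
j=3: u_3=67/200 ∈ [9/44, 15/44) → index 3
j=4: u_4=87/200 ∈ [9/22, 13/22) → index 5
j=5: u_5=107/200 ∈ [9/22, 13/22) → index 5
j=6: u_6=127/200 ∈ [13/22, 35/44) → index 6
j=7: u_7=147/200 ∈ [13/22, 35/44) → index 6
j=8: u_8=167/200 ∈ [35/44, 37/44) → index 7
j=9: u_9=187/200 ∈ [37/44, 43/44) → index 8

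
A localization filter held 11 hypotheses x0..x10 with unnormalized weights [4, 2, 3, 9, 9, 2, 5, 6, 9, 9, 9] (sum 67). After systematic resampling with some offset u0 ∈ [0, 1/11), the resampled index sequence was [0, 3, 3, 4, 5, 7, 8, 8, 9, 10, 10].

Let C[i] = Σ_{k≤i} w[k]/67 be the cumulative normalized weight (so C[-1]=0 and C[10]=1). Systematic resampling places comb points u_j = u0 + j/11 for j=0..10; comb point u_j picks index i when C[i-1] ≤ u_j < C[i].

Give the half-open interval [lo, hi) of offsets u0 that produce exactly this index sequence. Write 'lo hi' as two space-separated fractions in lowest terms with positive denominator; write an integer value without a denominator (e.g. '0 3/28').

C = [4/67, 6/67, 9/67, 18/67, 27/67, 29/67, 34/67, 40/67, 49/67, 58/67, 1]
j=0 picked index 0: u0 ∈ [0, 4/67)
j=1 picked index 3: u0 ∈ [32/737, 131/737)
j=2 picked index 3: u0 ∈ [-35/737, 64/737)
j=3 picked index 4: u0 ∈ [-3/737, 96/737)
j=4 picked index 5: u0 ∈ [29/737, 51/737)
j=5 picked index 7: u0 ∈ [39/737, 105/737)
j=6 picked index 8: u0 ∈ [38/737, 137/737)
j=7 picked index 8: u0 ∈ [-29/737, 70/737)
j=8 picked index 9: u0 ∈ [3/737, 102/737)
j=9 picked index 10: u0 ∈ [35/737, 2/11)
j=10 picked index 10: u0 ∈ [-32/737, 1/11)
intersection: [39/737, 4/67)

39/737 4/67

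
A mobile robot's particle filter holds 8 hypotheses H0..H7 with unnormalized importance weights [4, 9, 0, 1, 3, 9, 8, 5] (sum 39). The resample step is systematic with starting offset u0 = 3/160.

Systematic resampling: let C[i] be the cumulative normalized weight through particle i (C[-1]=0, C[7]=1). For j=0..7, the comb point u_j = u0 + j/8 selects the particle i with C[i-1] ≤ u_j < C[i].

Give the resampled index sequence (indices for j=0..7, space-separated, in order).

0 1 1 4 5 5 6 7

C = [4/39, 1/3, 1/3, 14/39, 17/39, 2/3, 34/39, 1]
j=0: u_0=3/160 ∈ [0, 4/39) → index 0
j=1: u_1=23/160 ∈ [4/39, 1/3) → index 1
j=2: u_2=43/160 ∈ [4/39, 1/3) → index 1
j=3: u_3=63/160 ∈ [14/39, 17/39) → index 4
j=4: u_4=83/160 ∈ [17/39, 2/3) → index 5
j=5: u_5=103/160 ∈ [17/39, 2/3) → index 5
j=6: u_6=123/160 ∈ [2/3, 34/39) → index 6
j=7: u_7=143/160 ∈ [34/39, 1) → index 7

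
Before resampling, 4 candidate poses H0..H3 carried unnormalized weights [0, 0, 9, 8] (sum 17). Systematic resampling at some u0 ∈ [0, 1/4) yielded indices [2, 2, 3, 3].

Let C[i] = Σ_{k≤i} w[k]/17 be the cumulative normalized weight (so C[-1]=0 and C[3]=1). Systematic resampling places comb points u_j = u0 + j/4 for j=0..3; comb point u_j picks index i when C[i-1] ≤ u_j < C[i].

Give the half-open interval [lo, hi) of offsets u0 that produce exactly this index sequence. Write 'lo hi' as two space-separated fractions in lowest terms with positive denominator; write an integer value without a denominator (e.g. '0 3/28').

C = [0, 0, 9/17, 1]
j=0 picked index 2: u0 ∈ [0, 9/17)
j=1 picked index 2: u0 ∈ [-1/4, 19/68)
j=2 picked index 3: u0 ∈ [1/34, 1/2)
j=3 picked index 3: u0 ∈ [-15/68, 1/4)
intersection: [1/34, 1/4)

1/34 1/4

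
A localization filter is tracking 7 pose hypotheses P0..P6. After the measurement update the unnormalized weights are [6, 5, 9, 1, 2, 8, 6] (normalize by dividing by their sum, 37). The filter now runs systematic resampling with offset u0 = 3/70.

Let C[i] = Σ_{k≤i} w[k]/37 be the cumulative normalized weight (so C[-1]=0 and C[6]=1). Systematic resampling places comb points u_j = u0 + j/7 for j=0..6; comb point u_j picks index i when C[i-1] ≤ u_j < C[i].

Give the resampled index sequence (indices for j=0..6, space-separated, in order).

0 1 2 2 4 5 6

C = [6/37, 11/37, 20/37, 21/37, 23/37, 31/37, 1]
j=0: u_0=3/70 ∈ [0, 6/37) → index 0
j=1: u_1=13/70 ∈ [6/37, 11/37) → index 1
j=2: u_2=23/70 ∈ [11/37, 20/37) → index 2
j=3: u_3=33/70 ∈ [11/37, 20/37) → index 2
j=4: u_4=43/70 ∈ [21/37, 23/37) → index 4
j=5: u_5=53/70 ∈ [23/37, 31/37) → index 5
j=6: u_6=9/10 ∈ [31/37, 1) → index 6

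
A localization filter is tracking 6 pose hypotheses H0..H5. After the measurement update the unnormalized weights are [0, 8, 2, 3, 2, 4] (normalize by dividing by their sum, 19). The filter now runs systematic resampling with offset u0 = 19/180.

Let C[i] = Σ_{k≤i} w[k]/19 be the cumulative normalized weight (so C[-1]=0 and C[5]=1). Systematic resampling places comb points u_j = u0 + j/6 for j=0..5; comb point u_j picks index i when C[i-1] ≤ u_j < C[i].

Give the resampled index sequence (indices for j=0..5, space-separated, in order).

1 1 2 3 4 5

C = [0, 8/19, 10/19, 13/19, 15/19, 1]
j=0: u_0=19/180 ∈ [0, 8/19) → index 1
j=1: u_1=49/180 ∈ [0, 8/19) → index 1
j=2: u_2=79/180 ∈ [8/19, 10/19) → index 2
j=3: u_3=109/180 ∈ [10/19, 13/19) → index 3
j=4: u_4=139/180 ∈ [13/19, 15/19) → index 4
j=5: u_5=169/180 ∈ [15/19, 1) → index 5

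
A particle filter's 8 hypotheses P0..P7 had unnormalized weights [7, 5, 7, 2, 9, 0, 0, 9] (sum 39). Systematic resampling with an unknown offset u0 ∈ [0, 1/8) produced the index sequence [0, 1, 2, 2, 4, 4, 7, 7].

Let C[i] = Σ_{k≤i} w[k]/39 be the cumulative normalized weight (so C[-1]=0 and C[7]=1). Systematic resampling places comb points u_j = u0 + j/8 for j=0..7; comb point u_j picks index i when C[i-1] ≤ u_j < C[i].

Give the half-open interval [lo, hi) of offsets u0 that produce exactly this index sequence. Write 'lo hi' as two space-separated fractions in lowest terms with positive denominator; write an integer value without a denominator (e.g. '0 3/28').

C = [7/39, 4/13, 19/39, 7/13, 10/13, 10/13, 10/13, 1]
j=0 picked index 0: u0 ∈ [0, 7/39)
j=1 picked index 1: u0 ∈ [17/312, 19/104)
j=2 picked index 2: u0 ∈ [3/52, 37/156)
j=3 picked index 2: u0 ∈ [-7/104, 35/312)
j=4 picked index 4: u0 ∈ [1/26, 7/26)
j=5 picked index 4: u0 ∈ [-9/104, 15/104)
j=6 picked index 7: u0 ∈ [1/52, 1/4)
j=7 picked index 7: u0 ∈ [-11/104, 1/8)
intersection: [3/52, 35/312)

3/52 35/312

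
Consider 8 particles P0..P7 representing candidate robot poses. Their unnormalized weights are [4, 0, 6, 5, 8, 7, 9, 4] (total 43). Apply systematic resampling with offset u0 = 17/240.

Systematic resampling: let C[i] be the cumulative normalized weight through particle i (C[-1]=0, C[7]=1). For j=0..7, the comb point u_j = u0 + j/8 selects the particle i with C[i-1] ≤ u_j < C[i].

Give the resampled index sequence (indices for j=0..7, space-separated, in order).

C = [4/43, 4/43, 10/43, 15/43, 23/43, 30/43, 39/43, 1]
j=0: u_0=17/240 ∈ [0, 4/43) → index 0
j=1: u_1=47/240 ∈ [4/43, 10/43) → index 2
j=2: u_2=77/240 ∈ [10/43, 15/43) → index 3
j=3: u_3=107/240 ∈ [15/43, 23/43) → index 4
j=4: u_4=137/240 ∈ [23/43, 30/43) → index 5
j=5: u_5=167/240 ∈ [23/43, 30/43) → index 5
j=6: u_6=197/240 ∈ [30/43, 39/43) → index 6
j=7: u_7=227/240 ∈ [39/43, 1) → index 7

0 2 3 4 5 5 6 7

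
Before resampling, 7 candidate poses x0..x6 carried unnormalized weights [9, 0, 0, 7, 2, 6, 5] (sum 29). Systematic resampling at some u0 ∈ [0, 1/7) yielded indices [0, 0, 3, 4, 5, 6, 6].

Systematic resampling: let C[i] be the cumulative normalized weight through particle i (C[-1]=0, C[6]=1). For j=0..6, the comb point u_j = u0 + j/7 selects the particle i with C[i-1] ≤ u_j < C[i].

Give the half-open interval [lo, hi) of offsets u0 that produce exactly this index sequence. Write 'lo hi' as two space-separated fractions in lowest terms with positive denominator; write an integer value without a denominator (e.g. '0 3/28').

C = [9/29, 9/29, 9/29, 16/29, 18/29, 24/29, 1]
j=0 picked index 0: u0 ∈ [0, 9/29)
j=1 picked index 0: u0 ∈ [-1/7, 34/203)
j=2 picked index 3: u0 ∈ [5/203, 54/203)
j=3 picked index 4: u0 ∈ [25/203, 39/203)
j=4 picked index 5: u0 ∈ [10/203, 52/203)
j=5 picked index 6: u0 ∈ [23/203, 2/7)
j=6 picked index 6: u0 ∈ [-6/203, 1/7)
intersection: [25/203, 1/7)

25/203 1/7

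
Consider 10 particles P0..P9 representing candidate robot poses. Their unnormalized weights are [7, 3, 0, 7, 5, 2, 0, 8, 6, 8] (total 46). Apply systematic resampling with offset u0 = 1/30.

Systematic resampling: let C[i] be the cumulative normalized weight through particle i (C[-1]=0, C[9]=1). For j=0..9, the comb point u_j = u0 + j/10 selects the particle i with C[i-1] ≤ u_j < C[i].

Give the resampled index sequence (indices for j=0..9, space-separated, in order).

0 0 3 3 4 7 7 8 9 9

C = [7/46, 5/23, 5/23, 17/46, 11/23, 12/23, 12/23, 16/23, 19/23, 1]
j=0: u_0=1/30 ∈ [0, 7/46) → index 0
j=1: u_1=2/15 ∈ [0, 7/46) → index 0
j=2: u_2=7/30 ∈ [5/23, 17/46) → index 3
j=3: u_3=1/3 ∈ [5/23, 17/46) → index 3
j=4: u_4=13/30 ∈ [17/46, 11/23) → index 4
j=5: u_5=8/15 ∈ [12/23, 16/23) → index 7
j=6: u_6=19/30 ∈ [12/23, 16/23) → index 7
j=7: u_7=11/15 ∈ [16/23, 19/23) → index 8
j=8: u_8=5/6 ∈ [19/23, 1) → index 9
j=9: u_9=14/15 ∈ [19/23, 1) → index 9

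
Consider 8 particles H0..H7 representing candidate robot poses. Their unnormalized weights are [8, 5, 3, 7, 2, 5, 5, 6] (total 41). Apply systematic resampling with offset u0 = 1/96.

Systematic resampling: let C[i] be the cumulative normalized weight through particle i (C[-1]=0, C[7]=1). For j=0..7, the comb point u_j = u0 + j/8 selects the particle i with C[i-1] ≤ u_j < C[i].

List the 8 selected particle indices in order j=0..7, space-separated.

C = [8/41, 13/41, 16/41, 23/41, 25/41, 30/41, 35/41, 1]
j=0: u_0=1/96 ∈ [0, 8/41) → index 0
j=1: u_1=13/96 ∈ [0, 8/41) → index 0
j=2: u_2=25/96 ∈ [8/41, 13/41) → index 1
j=3: u_3=37/96 ∈ [13/41, 16/41) → index 2
j=4: u_4=49/96 ∈ [16/41, 23/41) → index 3
j=5: u_5=61/96 ∈ [25/41, 30/41) → index 5
j=6: u_6=73/96 ∈ [30/41, 35/41) → index 6
j=7: u_7=85/96 ∈ [35/41, 1) → index 7

0 0 1 2 3 5 6 7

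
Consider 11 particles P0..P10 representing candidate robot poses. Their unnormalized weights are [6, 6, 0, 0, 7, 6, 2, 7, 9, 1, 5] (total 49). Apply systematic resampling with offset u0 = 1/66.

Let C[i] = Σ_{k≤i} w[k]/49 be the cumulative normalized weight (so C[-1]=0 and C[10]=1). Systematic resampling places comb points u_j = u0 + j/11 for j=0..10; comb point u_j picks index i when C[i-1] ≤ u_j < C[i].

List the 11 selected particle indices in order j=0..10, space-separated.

0 0 1 4 4 5 7 7 8 8 10

C = [6/49, 12/49, 12/49, 12/49, 19/49, 25/49, 27/49, 34/49, 43/49, 44/49, 1]
j=0: u_0=1/66 ∈ [0, 6/49) → index 0
j=1: u_1=7/66 ∈ [0, 6/49) → index 0
j=2: u_2=13/66 ∈ [6/49, 12/49) → index 1
j=3: u_3=19/66 ∈ [12/49, 19/49) → index 4
j=4: u_4=25/66 ∈ [12/49, 19/49) → index 4
j=5: u_5=31/66 ∈ [19/49, 25/49) → index 5
j=6: u_6=37/66 ∈ [27/49, 34/49) → index 7
j=7: u_7=43/66 ∈ [27/49, 34/49) → index 7
j=8: u_8=49/66 ∈ [34/49, 43/49) → index 8
j=9: u_9=5/6 ∈ [34/49, 43/49) → index 8
j=10: u_10=61/66 ∈ [44/49, 1) → index 10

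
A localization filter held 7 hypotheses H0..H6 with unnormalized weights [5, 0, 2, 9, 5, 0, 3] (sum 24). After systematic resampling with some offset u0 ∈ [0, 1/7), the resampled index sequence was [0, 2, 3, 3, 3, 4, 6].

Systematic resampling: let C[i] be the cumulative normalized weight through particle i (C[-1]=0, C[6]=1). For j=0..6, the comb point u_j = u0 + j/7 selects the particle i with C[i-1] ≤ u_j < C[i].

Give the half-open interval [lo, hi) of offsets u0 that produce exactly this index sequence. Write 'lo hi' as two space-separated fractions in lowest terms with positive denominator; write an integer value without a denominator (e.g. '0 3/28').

11/168 2/21

C = [5/24, 5/24, 7/24, 2/3, 7/8, 7/8, 1]
j=0 picked index 0: u0 ∈ [0, 5/24)
j=1 picked index 2: u0 ∈ [11/168, 25/168)
j=2 picked index 3: u0 ∈ [1/168, 8/21)
j=3 picked index 3: u0 ∈ [-23/168, 5/21)
j=4 picked index 3: u0 ∈ [-47/168, 2/21)
j=5 picked index 4: u0 ∈ [-1/21, 9/56)
j=6 picked index 6: u0 ∈ [1/56, 1/7)
intersection: [11/168, 2/21)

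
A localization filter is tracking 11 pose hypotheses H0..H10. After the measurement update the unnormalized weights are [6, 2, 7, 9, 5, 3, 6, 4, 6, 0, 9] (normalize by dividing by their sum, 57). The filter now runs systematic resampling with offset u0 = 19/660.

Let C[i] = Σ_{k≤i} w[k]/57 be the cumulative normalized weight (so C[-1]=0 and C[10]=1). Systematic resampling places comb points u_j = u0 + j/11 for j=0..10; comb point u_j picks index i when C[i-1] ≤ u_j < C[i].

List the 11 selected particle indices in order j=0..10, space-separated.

C = [2/19, 8/57, 5/19, 8/19, 29/57, 32/57, 2/3, 14/19, 16/19, 16/19, 1]
j=0: u_0=19/660 ∈ [0, 2/19) → index 0
j=1: u_1=79/660 ∈ [2/19, 8/57) → index 1
j=2: u_2=139/660 ∈ [8/57, 5/19) → index 2
j=3: u_3=199/660 ∈ [5/19, 8/19) → index 3
j=4: u_4=259/660 ∈ [5/19, 8/19) → index 3
j=5: u_5=29/60 ∈ [8/19, 29/57) → index 4
j=6: u_6=379/660 ∈ [32/57, 2/3) → index 6
j=7: u_7=439/660 ∈ [32/57, 2/3) → index 6
j=8: u_8=499/660 ∈ [14/19, 16/19) → index 8
j=9: u_9=559/660 ∈ [16/19, 1) → index 10
j=10: u_10=619/660 ∈ [16/19, 1) → index 10

0 1 2 3 3 4 6 6 8 10 10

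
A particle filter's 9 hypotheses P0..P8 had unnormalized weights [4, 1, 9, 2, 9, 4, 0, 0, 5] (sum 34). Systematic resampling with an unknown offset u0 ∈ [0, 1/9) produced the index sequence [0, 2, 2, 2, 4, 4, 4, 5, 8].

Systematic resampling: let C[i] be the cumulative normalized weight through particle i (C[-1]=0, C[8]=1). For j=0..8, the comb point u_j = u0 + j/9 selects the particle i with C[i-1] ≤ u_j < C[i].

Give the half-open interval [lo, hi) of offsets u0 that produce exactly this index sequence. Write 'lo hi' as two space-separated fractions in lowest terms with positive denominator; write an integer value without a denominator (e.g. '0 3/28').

C = [2/17, 5/34, 7/17, 8/17, 25/34, 29/34, 29/34, 29/34, 1]
j=0 picked index 0: u0 ∈ [0, 2/17)
j=1 picked index 2: u0 ∈ [11/306, 46/153)
j=2 picked index 2: u0 ∈ [-23/306, 29/153)
j=3 picked index 2: u0 ∈ [-19/102, 4/51)
j=4 picked index 4: u0 ∈ [4/153, 89/306)
j=5 picked index 4: u0 ∈ [-13/153, 55/306)
j=6 picked index 4: u0 ∈ [-10/51, 7/102)
j=7 picked index 5: u0 ∈ [-13/306, 23/306)
j=8 picked index 8: u0 ∈ [-11/306, 1/9)
intersection: [11/306, 7/102)

11/306 7/102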